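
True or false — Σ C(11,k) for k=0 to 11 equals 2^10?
False

Solution: Binomial theorem: Σ C(11,k) = (1+1)^11 = 2^11 = 2,048; RHS 2^10 = 1,024.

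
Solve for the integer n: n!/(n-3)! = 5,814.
n!/(n-3)! = n×(n-1)×(n-2), a product of 3 consecutive integers ≈ (n−1)^3. 5,814^(1/3) + 1 ≈ 19.0; check n = 19: 19×18×17 = 5,814 ✓. So n = 19.

Answer: 19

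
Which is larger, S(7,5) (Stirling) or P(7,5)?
P(7,5)

Solution: S(7,5) = 5·S(6,5) + S(6,4) = 5·15 + 65 = 140; P(7,5) = 2,520.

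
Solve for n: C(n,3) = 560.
16
C(n,3) = n(n−1)(n−2)/3! is increasing in n, and n(n−1)(n−2) = 3!·560 = 3,360 ≈ (n−1)^3 gives n ≈ 16.0. Check: C(14,3) = 364, C(15,3) = 455, C(16,3) = 560 ✓. So n = 16.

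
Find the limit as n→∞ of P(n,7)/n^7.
1

P(n,7) = n(n-1)···(n-6) ≈ n^7 for large n. Limit = 1.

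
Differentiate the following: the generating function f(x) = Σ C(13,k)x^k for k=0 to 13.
Σ k·C(13,k)x^(k-1) for k=1 to 13

Reasoning: Term-by-term differentiation gives Σ k·C(13,k)x^{k-1} for k=1 to 13.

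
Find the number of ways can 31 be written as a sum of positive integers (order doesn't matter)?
6,842

Working:
Pentagonal recurrence p(n) = p(n−1) + p(n−2) − p(n−5) − p(n−7) + …: p(31) = p(30) + p(29) − p(26) − p(24) + p(19) + p(16) − p(9) − p(5) = 5,604 + 4,565 − 2,436 − 1,575 + 490 + 231 − 30 − 7 = 6,842.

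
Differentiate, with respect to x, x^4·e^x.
(4x^3 + x^4)e^x

Working:
Product rule: d/dx[x^4]·e^x + x^4·d/dx[e^x] = 4x^{3}e^x + x^4e^x.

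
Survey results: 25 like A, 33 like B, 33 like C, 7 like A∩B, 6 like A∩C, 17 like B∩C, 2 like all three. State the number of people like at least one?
|A∪B∪C| = 25+33+33-7-6-17+2 = 63.
Final answer: 63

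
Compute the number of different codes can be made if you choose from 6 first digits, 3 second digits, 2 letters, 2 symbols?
72

Working:
By the multiplication principle: 6 × 3 × 2 × 2 = 72.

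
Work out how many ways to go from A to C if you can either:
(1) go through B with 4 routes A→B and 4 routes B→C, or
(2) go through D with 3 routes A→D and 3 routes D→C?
25

Solution: Route via B: 4×4=16. Route via D: 3×3=9. Total: 25.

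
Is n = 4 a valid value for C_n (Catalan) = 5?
No

C_4 = C(8,4)/(4+1) = 70/5 = 14, which does not equal 5.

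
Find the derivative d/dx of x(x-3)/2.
d/dx[(x-0)(x-3)] = (x-3) + (x-0) = 2x - 3. Dividing by 2 gives (2x - 3)/2.
Final answer: (2x - 3)/2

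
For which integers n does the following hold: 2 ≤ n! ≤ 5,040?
2, 3, 4, 5, 6, 7

Explanation: n! is strictly increasing; 2! = 2 and 7! = 5,040, so valid n = 2, 3, 4, 5, 6, 7.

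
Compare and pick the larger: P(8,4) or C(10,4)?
P(8,4)=1,680, C(10,4)=210.

Answer: P(8,4)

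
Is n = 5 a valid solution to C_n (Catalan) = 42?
Yes

Reasoning: C_5 = C(10,5)/(5+1) = 252/6 = 42, which equals 42.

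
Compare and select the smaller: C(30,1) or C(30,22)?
C(30,1)
C(30,1)=30, C(30,22)=5,852,925.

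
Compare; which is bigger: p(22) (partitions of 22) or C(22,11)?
C(22,11)

Pentagonal recurrence p(n) = p(n−1) + p(n−2) − p(n−5) − p(n−7) + …: p(22) = p(21) + p(20) − p(17) − p(15) + p(10) + p(7) − p(0) = 792 + 627 − 297 − 176 + 42 + 15 − 1 = 1,002; C(22,11) = 705,432.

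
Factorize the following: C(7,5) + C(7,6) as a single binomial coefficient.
By Pascal's identity: C(7,5) + C(7,6) = C(8,6) = 28.
Final answer: C(8,6)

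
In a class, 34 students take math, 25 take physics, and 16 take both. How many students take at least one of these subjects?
|A∪B| = |A|+|B|-|A∩B| = 34+25-16 = 43.
Final answer: 43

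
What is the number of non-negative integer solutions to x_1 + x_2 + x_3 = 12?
91

Working:
C(12+3-1, 3-1) = 91.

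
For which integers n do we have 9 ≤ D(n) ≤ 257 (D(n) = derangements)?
4, 5

Working:
Using D(n) = (n−1)[D(n−1) + D(n−2)] with D(1)=0, D(2)=1: D(3)=2; D(4)=9; D(5)=44; D(6)=265. So valid n = 4, 5.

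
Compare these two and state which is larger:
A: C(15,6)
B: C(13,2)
A=C(15,6)=5,005, B=C(13,2)=78.

Answer: A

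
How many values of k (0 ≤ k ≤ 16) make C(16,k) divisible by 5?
9

Solution: Checking C(16,k) mod 5 for k = 0..16: divisible at k = 2, 3, 4, 7, 8, 9, 12, 13, 14. That's 9 values.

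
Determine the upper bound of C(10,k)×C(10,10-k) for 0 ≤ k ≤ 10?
C(10,k)·C(10,10-k) = C(10,k)², maximised at the centre k = 5: C(10,5)² = 63,504.
Final answer: 63,504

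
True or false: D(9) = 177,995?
Derangements of 9 elements: D(9) = (9-1)·[D(8) + D(7)] = 8·[14,833 + 1,854] = 133,496.

Answer: False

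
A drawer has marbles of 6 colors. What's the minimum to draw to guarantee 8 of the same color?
Worst case: 7 of each = 42. One more: 43.
Final answer: 43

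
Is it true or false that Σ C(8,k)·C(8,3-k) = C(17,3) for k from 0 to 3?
False

Reasoning: Vandermonde's identity gives C(16,3) = 560; RHS C(17,3) = 680.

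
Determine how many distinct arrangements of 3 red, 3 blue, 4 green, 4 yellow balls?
4,204,200

Reasoning: Multinomial: 14!/(3! × 3! × 4! × 4!) = 4,204,200.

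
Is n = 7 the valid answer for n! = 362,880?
No

7! = 7·6! = 7·720 = 5,040, which does not equal 362,880.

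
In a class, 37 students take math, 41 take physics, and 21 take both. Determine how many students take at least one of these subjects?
|A∪B| = |A|+|B|-|A∩B| = 37+41-21 = 57.
Final answer: 57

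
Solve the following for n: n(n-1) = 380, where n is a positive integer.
20

Reasoning: n² − n − 380 = 0, so n = (1 ± √(1 + 4·380))/2 = (1 ± √1,521)/2 = (1 ± 39)/2, i.e. n = 20 or n = -19. Taking the positive root, n = 20 (check: 20×19 = 380).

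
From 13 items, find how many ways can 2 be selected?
78

Solution: C(13,2) = 13! / (2! × (13-2)!)
         = 13! / (2! × 11!)
         = 78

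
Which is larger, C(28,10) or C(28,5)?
C(28,10)

Solution: C(28,10)=13,123,110, C(28,5)=98,280.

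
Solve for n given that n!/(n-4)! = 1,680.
8

Solution: n!/(n-4)! = n×(n-1)×(n-2)×(n-3), a product of 4 consecutive integers ≈ (n−1.5)^4. 1,680^(1/4) + 1.5 ≈ 7.9; check n = 8: 8×7×6×5 = 1,680 ✓. So n = 8.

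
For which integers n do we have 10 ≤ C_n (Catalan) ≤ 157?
C_3=5; C_4=14; C_5=42; C_6=132; C_7=429. So valid n = 4, 5, 6.
Final answer: 4, 5, 6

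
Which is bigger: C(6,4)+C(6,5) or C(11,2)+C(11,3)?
C(11,2)+C(11,3)

Working:
First=21, Second=220.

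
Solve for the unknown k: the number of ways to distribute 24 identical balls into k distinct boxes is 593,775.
7

Reasoning: Stars and bars: the count is C(24+k−1, k−1), increasing in k. k=5: C(28,4) = 20,475, k=6: C(29,5) = 118,755, k=7: C(30,6) = 593,775 ✓. So k = 7.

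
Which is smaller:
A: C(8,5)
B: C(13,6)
A

Working:
A=C(8,5)=56, B=C(13,6)=1,716.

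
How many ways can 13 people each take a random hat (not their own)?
2,290,792,932

Using D(n) = (n-1)[D(n-1) + D(n-2)]:
D(13) = (13-1) × [D(12) + D(11)]
      = 12 × [176214841 + 14684570]
      = 12 × 190899411
      = 2,290,792,932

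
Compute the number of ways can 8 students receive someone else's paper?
14,833

Working:
Using D(n) = (n-1)[D(n-1) + D(n-2)]:
D(8) = (8-1) × [D(7) + D(6)]
      = 7 × [1854 + 265]
      = 7 × 2119
      = 14,833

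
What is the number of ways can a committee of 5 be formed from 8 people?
C(8,5) = 8! / (5! × (8-5)!)
         = 8! / (5! × 3!)
         = 56
Final answer: 56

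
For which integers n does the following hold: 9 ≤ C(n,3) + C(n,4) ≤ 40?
5, 6

Working:
C(4,3)+C(4,4)=5; C(5,3)+C(5,4)=15; C(6,3)+C(6,4)=35; C(7,3)+C(7,4)=70. So valid n = 5, 6.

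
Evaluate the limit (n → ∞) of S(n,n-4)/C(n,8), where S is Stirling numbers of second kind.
The leading term of S(n,n-4) as a polynomial in n is (7)!!·C(n,8), so the ratio → (7)!! = 105.

Answer: 105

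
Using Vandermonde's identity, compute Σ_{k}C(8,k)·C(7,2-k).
105

Working:
= C(8+7,2) = C(15,2) = 105.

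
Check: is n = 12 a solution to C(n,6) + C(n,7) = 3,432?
C(12,6) + C(12,7) = 924 + 792 = 1,716, which does not equal 3,432.

Answer: No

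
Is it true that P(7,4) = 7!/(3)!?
True

Permutation formula P(n,k) = n!/(n-k)!: 7!/3! = 5,040/6 = 840 = P(7,4). The statement holds.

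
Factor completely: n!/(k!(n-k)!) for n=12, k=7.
C(12,7) = 792

Explanation: This is the binomial coefficient C(12,7) = 792.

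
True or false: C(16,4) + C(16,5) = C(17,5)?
True

Explanation: Pascal's identity C(n,k) + C(n,k+1) = C(n+1,k+1): 1,820 + 4,368 = 6,188 = C(17,5).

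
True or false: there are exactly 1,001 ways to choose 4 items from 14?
True

C(14,4) = 1,001.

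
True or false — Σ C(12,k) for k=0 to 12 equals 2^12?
True

Reasoning: Binomial theorem: Σ C(12,k) = (1+1)^12 = 2^12 = 4,096; RHS 2^12 = 4,096.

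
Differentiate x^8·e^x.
(8x^7 + x^8)e^x

Product rule: d/dx[x^8]·e^x + x^8·d/dx[e^x] = 8x^{7}e^x + x^8e^x.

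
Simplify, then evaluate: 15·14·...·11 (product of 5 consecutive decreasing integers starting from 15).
This is P(15,5) = 15!/(10)! = 360,360.

Answer: 360,360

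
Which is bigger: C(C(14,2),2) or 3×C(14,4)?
C(C(14,2),2)

Working:
C(C(14,2),2)=4,095, 3×C(14,4)=3,003.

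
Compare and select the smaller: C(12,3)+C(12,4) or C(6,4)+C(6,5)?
C(6,4)+C(6,5)
First=715, Second=21.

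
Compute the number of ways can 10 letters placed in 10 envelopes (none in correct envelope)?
1,334,961

Explanation: Using D(n) = (n-1)[D(n-1) + D(n-2)]:
D(10) = (10-1) × [D(9) + D(8)]
      = 9 × [133496 + 14833]
      = 9 × 148329
      = 1,334,961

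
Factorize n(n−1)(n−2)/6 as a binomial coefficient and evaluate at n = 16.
C(n,3); C(16,3) = 560

Reasoning: n(n−1)(n−2)/6 = n!/(3!(n−3)!) = C(n,3). At n = 16: C(16,3) = 560.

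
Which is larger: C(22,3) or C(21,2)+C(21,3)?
Equal

Reasoning: By Pascal's identity: C(22,3) = C(21,2)+C(21,3) = 1,540. Equal.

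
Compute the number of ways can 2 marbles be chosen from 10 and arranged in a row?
90
P(10,2) = 10!/(10-2)! = 90.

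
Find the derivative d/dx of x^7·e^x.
Product rule: d/dx[x^7]·e^x + x^7·d/dx[e^x] = 7x^{6}e^x + x^7e^x.

Answer: (7x^6 + x^7)e^x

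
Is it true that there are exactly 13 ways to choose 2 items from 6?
False

C(6,2) = 15 ≠ 13.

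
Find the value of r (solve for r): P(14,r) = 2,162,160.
6

P(14,r) = 14·13·…·(14−r+1), a product of r factors. Multiplying down from 14: 14 = 14; 14·13 = 182; 14·13·12 = 2,184; 14·13·12·11 = 24,024; 14·13·12·11·10 = 240,240; 14·13·12·11·10·9 = 2,162,160 ✓ (6 factors). So r = 6.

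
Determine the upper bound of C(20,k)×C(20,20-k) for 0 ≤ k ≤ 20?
34,134,779,536

Explanation: C(20,k)·C(20,20-k) = C(20,k)², maximised at the centre k = 10: C(20,10)² = 34,134,779,536.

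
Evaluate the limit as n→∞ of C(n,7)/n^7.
1/5040
C(n,7) ≈ n^7/7! for large n. Limit = 1/7! = 1/5040.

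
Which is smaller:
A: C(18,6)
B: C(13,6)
B
A=C(18,6)=18,564, B=C(13,6)=1,716.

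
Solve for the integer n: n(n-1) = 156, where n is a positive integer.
n² − n − 156 = 0, so n = (1 ± √(1 + 4·156))/2 = (1 ± √625)/2 = (1 ± 25)/2, i.e. n = 13 or n = -12. Taking the positive root, n = 13 (check: 13×12 = 156).
Final answer: 13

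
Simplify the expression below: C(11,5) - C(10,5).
210

Explanation: C(11,5) - C(10,5) = C(10,4) = 210.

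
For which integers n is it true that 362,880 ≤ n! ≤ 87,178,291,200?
9, 10, 11, 12, 13, 14
n! is strictly increasing; 9! = 362,880 and 14! = 87,178,291,200, so valid n = 9, 10, 11, 12, 13, 14.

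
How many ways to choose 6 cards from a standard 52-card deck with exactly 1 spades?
7,484,841
13 spades and 39 non-spades: C(13,1) × C(39,5) = 13 × 575757 = 7,484,841.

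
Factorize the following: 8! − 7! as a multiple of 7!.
8! − 7! = 8·7! − 7! = (8 − 1)·7! = 7 × 7! = 35,280.

Answer: 7 × 7! = 35,280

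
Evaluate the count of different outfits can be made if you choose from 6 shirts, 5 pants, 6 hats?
180
By the multiplication principle: 6 × 5 × 6 = 180.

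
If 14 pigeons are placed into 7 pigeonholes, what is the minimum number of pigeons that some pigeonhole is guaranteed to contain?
2

Working:
Pigeonhole: ⌈14/7⌉ = 2.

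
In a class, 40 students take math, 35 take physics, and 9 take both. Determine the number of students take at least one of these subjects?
|A∪B| = |A|+|B|-|A∩B| = 40+35-9 = 66.

Answer: 66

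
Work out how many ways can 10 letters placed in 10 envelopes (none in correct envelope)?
1,334,961

Using D(n) = (n-1)[D(n-1) + D(n-2)]:
D(10) = (10-1) × [D(9) + D(8)]
      = 9 × [133496 + 14833]
      = 9 × 148329
      = 1,334,961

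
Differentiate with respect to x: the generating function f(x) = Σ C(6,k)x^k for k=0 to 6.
Σ k·C(6,k)x^(k-1) for k=1 to 6

Working:
Term-by-term differentiation gives Σ k·C(6,k)x^{k-1} for k=1 to 6.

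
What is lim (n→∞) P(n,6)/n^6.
1

Reasoning: P(n,6) = n(n-1)···(n-5) ≈ n^6 for large n. Limit = 1.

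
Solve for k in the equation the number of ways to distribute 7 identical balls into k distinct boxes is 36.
3
Stars and bars: the count is C(7+k−1, k−1), increasing in k. k=2: C(8,1) = 8, k=3: C(9,2) = 36 ✓. So k = 3.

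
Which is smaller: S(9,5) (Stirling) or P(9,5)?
S(9,5)

Reasoning: S(9,5) = 5·S(8,5) + S(8,4) = 5·1,050 + 1,701 = 6,951; P(9,5) = 15,120.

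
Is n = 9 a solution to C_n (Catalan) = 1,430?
C_9 = C(18,9)/(9+1) = 48,620/10 = 4,862, which does not equal 1,430.

Answer: No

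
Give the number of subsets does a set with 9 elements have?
512

Explanation: Each element can be included or excluded: 2^9 = 512.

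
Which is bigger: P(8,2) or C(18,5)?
P(8,2)=56, C(18,5)=8,568.
Final answer: C(18,5)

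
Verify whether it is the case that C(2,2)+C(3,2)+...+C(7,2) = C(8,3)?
True

Working:
Hockey stick identity gives Σ = C(8,3) = 56; RHS C(8,3) = 56.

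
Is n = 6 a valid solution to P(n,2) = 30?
P(6,2) = 6·5 = 30, which equals 30.

Answer: Yes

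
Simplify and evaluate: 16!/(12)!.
This equals 16×15×...×13 = 43,680.
Final answer: 43,680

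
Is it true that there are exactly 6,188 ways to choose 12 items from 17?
True
C(17,12) = 6,188.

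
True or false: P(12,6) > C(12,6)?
P(12,6) = 665,280 and C(12,6) = 924; P(n,r) = r! × C(n,r) so P > C whenever r ≥ 2.

Answer: True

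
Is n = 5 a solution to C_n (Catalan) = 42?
C_5 = C(10,5)/(5+1) = 252/6 = 42, which equals 42.

Answer: Yes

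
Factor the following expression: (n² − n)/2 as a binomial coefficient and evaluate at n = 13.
C(n,2); C(13,2) = 78

Working:
(n² − n)/2 = n(n−1)/2 = C(n,2). At n = 13: C(13,2) = 78.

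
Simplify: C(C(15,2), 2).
5,460

Explanation: C(15,2) = 105, then C(105, 2) = 5,460.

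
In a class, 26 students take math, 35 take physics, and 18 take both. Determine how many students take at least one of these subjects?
43

|A∪B| = |A|+|B|-|A∩B| = 26+35-18 = 43.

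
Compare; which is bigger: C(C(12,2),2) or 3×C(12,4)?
C(C(12,2),2)=2,145, 3×C(12,4)=1,485.
Final answer: C(C(12,2),2)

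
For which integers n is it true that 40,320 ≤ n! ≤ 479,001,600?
8, 9, 10, 11, 12
n! is strictly increasing; 8! = 40,320 and 12! = 479,001,600, so valid n = 8, 9, 10, 11, 12.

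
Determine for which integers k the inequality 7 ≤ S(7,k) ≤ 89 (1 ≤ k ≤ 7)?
2, 6

Reasoning: S(7,1)=1; S(7,2)=63; S(7,3)=301; S(7,4)=350; S(7,5)=140; S(7,6)=21; S(7,7)=1. So valid k = 2, 6.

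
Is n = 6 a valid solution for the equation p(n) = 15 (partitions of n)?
No

Reasoning: Pentagonal recurrence p(n) = p(n−1) + p(n−2) − p(n−5) − p(n−7) + …: p(6) = p(5) + p(4) − p(1) = 7 + 5 − 1 = 11, which does not equal 15.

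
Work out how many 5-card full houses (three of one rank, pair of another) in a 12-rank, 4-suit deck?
3,168
Triple rank: 12. Triple suits: C(4,3)=4. Pair rank: 11. Pair suits: C(4,2)=6. Total: 3,168.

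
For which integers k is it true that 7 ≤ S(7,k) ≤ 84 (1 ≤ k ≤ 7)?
S(7,1)=1; S(7,2)=63; S(7,3)=301; S(7,4)=350; S(7,5)=140; S(7,6)=21; S(7,7)=1. So valid k = 2, 6.
Final answer: 2, 6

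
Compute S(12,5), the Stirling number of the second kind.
1,379,400

Using the Stirling recurrence: S(n,k) = k·S(n-1,k) + S(n-1,k-1)
S(12,5) = 5·S(11,5) + S(11,4)
         = 5·246730 + 145750
         = 1233650 + 145750
         = 1,379,400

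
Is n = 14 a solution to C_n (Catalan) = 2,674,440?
Yes

C_14 = C(28,14)/(14+1) = 40,116,600/15 = 2,674,440, which equals 2,674,440.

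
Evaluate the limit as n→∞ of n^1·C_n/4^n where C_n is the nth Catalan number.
0

Reasoning: C_n ~ 4^n/(n^(3/2)√π), so n^1·C_n/4^n ~ n^(1 − 3/2)/√π → 0.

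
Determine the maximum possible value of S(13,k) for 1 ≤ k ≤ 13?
9,321,312

Explanation: Row S(13,k) for k = 1..13 (via S(n,k) = k·S(n−1,k) + S(n−1,k−1)): 1, 4,095, 261,625, 2,532,530, 7,508,501, 9,321,312, 5,715,424, 1,899,612, 359,502, 39,325, 2,431, 78, 1. The row is unimodal; maximum at k = 6: 9,321,312.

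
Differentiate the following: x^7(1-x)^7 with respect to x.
7x^6(1-x)^7 - 7x^7(1-x)^6
Product rule: 7x^{6}(1-x)^{7} + x^7·(-7)(1-x)^{6}.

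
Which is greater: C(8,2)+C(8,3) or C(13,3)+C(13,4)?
C(13,3)+C(13,4)

Working:
First=84, Second=1,001.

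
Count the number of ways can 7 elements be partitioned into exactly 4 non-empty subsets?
350

Explanation: This equals S(7,4), the Stirling number of the 2nd kind.
Using the Stirling recurrence: S(n,k) = k·S(n-1,k) + S(n-1,k-1)
S(7,4) = 4·S(6,4) + S(6,3)
         = 4·65 + 90
         = 260 + 90
         = 350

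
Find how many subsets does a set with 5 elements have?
32

Solution: Each element can be included or excluded: 2^5 = 32.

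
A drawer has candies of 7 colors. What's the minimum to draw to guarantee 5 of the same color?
29

Solution: Worst case: 4 of each = 28. One more: 29.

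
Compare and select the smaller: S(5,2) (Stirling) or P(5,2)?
S(5,2)

Solution: S(5,2) = 2·S(4,2) + S(4,1) = 2·7 + 1 = 15; P(5,2) = 20.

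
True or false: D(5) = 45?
False

Derangements of 5 elements: D(5) = (5-1)·[D(4) + D(3)] = 4·[9 + 2] = 44.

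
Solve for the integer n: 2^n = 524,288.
19

524,288 = 1,024 × 512 = 2^10 × 2^9 = 2^19, so n = 19.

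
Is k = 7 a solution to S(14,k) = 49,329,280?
Yes

Solution: S(14,7) = 7·S(13,7) + S(13,6) = 7·5,715,424 + 9,321,312 = 49,329,280, which equals 49,329,280.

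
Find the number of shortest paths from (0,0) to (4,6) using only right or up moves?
Choose 4 rights from 10 moves: C(10,4) = 210.
Final answer: 210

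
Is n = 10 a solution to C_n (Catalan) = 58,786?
C_10 = C(20,10)/(10+1) = 184,756/11 = 16,796, which does not equal 58,786.

Answer: No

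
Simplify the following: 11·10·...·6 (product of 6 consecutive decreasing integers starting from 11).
332,640

Solution: This is P(11,6) = 11!/(5)! = 332,640.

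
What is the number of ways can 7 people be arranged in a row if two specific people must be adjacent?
1,440

Working:
Treat pair as unit: (7-1)! arrangements × 2 internal orders = 1,440.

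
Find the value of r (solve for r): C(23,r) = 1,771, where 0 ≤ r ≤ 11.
3

C(23,r) is increasing for 0 ≤ r ≤ 11. Stepping up (C(23,r+1) = C(23,r)·(23−r)/(r+1)): C(23,1) = 23, C(23,2) = 253, C(23,3) = 1,771 ✓. So r = 3.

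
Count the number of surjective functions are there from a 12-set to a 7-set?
3,162,075,840

Working:
Onto functions = 7! × S(12,7)
First compute S(12,7) via recurrence:
Using the Stirling recurrence: S(n,k) = k·S(n-1,k) + S(n-1,k-1)
S(12,7) = 7·S(11,7) + S(11,6)
         = 7·63987 + 179487
         = 447909 + 179487
         = 627,396
Then: 5040 × 627396 = 3,162,075,840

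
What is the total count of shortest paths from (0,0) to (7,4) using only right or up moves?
Choose 7 rights from 11 moves: C(11,7) = 330.
Final answer: 330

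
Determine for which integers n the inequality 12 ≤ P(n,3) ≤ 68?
P(3,3)=6; P(4,3)=24; P(5,3)=60; P(6,3)=120. So valid n = 4, 5.
Final answer: 4, 5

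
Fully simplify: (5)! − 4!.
96
(5)! − 4! = (5)·4! − 4! = (5−1)·4! = 4·4! = 96.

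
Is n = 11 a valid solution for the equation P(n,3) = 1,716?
P(11,3) = 11·10·9 = 990, which does not equal 1,716.

Answer: No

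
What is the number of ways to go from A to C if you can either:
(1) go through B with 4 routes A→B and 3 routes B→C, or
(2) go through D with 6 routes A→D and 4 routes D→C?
Route via B: 4×3=12. Route via D: 6×4=24. Total: 36.

Answer: 36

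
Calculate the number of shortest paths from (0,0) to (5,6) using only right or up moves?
462

Solution: Choose 5 rights from 11 moves: C(11,5) = 462.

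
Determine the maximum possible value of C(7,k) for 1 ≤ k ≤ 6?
35

Working:
C(7,k) is maximised at the centre of the row: C(7,3) = 35.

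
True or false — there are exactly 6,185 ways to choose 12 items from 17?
False

Working:
C(17,12) = 6,188 ≠ 6185.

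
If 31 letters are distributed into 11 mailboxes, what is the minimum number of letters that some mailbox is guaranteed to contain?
3

Pigeonhole: ⌈31/11⌉ = 3.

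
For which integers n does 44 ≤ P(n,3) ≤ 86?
5

Explanation: P(4,3)=24; P(5,3)=60; P(6,3)=120. So valid n = 5.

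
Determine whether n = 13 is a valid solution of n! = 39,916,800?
13! = 13·12! = 13·479,001,600 = 6,227,020,800, which does not equal 39,916,800.

Answer: No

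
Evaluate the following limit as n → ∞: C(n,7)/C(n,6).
C(n,7)/C(n,6) = (n-6)/7 → ∞ as n → ∞.
Final answer: ∞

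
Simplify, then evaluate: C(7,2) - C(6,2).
C(7,2) - C(6,2) = C(6,1) = 6.

Answer: 6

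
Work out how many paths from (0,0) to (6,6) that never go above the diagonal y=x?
132
Counted by the Catalan number C_6: C_6 = C(12,6)/(6+1) = 924/7 = 132.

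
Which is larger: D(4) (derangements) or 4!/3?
D(4)

D(4) = (4-1)·[D(3) + D(2)] = 3·[2 + 1] = 9; 4!/3 = 24/3 = 8.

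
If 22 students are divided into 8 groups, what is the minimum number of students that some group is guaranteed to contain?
3
Pigeonhole: ⌈22/8⌉ = 3.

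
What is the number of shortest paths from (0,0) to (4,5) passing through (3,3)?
60

Working:
To (3,3): C(6,3)=20. From there: C(3,1)=3. Total: 60.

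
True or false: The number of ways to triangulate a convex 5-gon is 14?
False

Working:
Triangulations of a convex 5-gon are counted by the Catalan number C_3: C_3 = C(6,3)/(3+1) = 20/4 = 5.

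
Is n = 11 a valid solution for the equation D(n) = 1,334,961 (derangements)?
D(11) = (11-1)·[D(10) + D(9)] = 10·[1,334,961 + 133,496] = 14,684,570, which does not equal 1,334,961.
Final answer: No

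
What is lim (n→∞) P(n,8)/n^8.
P(n,8) = n(n-1)···(n-7) ≈ n^8 for large n. Limit = 1.
Final answer: 1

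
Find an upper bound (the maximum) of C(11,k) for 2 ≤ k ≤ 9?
462

C(11,k) is maximised at the centre of the row: C(11,5) = 462.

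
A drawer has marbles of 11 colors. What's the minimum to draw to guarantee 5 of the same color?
Worst case: 4 of each = 44. One more: 45.
Final answer: 45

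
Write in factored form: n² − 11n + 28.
(n − 4)(n − 7)
Seek roots whose sum is 11 and product is 28: (4, 7). So n² − 11n + 28 = (n − 4)(n − 7).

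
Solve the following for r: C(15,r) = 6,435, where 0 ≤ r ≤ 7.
7

Reasoning: C(15,r) is increasing for 0 ≤ r ≤ 7. Stepping up (C(15,r+1) = C(15,r)·(15−r)/(r+1)): C(15,1) = 15, C(15,2) = 105, C(15,3) = 455, C(15,4) = 1,365, C(15,5) = 3,003, C(15,6) = 5,005, C(15,7) = 6,435 ✓. So r = 7.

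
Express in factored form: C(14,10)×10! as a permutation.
P(14,10)

Reasoning: C(14,10)×10! = [14!/(10!(4)!)]×10! = 14!/(4)! = P(14,10) = 3,632,428,800.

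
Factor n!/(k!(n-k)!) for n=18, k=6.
This is the binomial coefficient C(18,6) = 18,564.
Final answer: C(18,6) = 18,564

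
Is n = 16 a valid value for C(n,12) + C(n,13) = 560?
No

Working:
C(16,12) + C(16,13) = 1,820 + 560 = 2,380, which does not equal 560.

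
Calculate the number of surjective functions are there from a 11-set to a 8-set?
479,001,600

Solution: Onto functions = 8! × S(11,8)
First compute S(11,8) via recurrence:
Using the Stirling recurrence: S(n,k) = k·S(n-1,k) + S(n-1,k-1)
S(11,8) = 8·S(10,8) + S(10,7)
         = 8·750 + 5880
         = 6000 + 5880
         = 11,880
Then: 40320 × 11880 = 479,001,600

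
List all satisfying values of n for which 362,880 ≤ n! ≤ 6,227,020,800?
n! is strictly increasing; 9! = 362,880 and 13! = 6,227,020,800, so valid n = 9, 10, 11, 12, 13.
Final answer: 9, 10, 11, 12, 13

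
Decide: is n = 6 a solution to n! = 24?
No
6! = 6·5! = 6·120 = 720, which does not equal 24.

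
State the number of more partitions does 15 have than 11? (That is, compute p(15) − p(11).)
120

Working:
Pentagonal recurrence p(n) = p(n−1) + p(n−2) − p(n−5) − p(n−7) + …: p(15) = p(14) + p(13) − p(10) − p(8) + p(3) + p(0) = 135 + 101 − 42 − 22 + 3 + 1 = 176.
p(11) = p(10) + p(9) − p(6) − p(4) = 42 + 30 − 11 − 5 = 56.
Difference = 176 − 56 = 120.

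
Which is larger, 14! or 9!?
14!

14!=87,178,291,200, 9!=362,880. 14! > 9!.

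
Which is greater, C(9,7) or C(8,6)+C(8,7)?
By Pascal's identity: C(9,7) = C(8,6)+C(8,7) = 36. Equal.
Final answer: Equal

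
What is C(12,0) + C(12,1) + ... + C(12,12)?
4,096
Sum of binomial coefficients = 2^12 = 4,096.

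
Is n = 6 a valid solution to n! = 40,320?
6! = 6·5! = 6·120 = 720, which does not equal 40,320.

Answer: No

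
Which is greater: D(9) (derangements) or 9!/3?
D(9)
D(9) = (9-1)·[D(8) + D(7)] = 8·[14,833 + 1,854] = 133,496; 9!/3 = 362,880/3 = 120,960.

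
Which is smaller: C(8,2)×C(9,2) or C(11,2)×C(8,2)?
C(8,2)×C(9,2)

Explanation: C(8,2)×C(9,2)=1,008, C(11,2)×C(8,2)=1,540.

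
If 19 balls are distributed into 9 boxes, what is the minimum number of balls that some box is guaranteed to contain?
3

Explanation: Pigeonhole: ⌈19/9⌉ = 3.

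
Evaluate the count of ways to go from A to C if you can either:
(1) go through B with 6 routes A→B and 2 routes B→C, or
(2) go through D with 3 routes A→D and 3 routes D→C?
21

Route via B: 6×2=12. Route via D: 3×3=9. Total: 21.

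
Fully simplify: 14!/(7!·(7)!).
3,432

Explanation: This is C(14,7) = 3,432.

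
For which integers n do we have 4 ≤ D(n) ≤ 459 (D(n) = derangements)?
4, 5, 6
Using D(n) = (n−1)[D(n−1) + D(n−2)] with D(1)=0, D(2)=1: D(3)=2; D(4)=9; D(5)=44; D(6)=265; D(7)=1,854. So valid n = 4, 5, 6.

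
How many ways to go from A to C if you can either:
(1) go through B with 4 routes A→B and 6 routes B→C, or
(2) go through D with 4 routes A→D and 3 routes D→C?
36
Route via B: 4×6=24. Route via D: 4×3=12. Total: 36.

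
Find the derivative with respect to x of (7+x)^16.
16(7+x)^15

Using the power rule: d/dx (7+x)^16 = 16(7+x)^{15}.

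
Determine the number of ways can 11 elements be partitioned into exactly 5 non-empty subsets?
246,730

Solution: This equals S(11,5), the Stirling number of the 2nd kind.
Using the Stirling recurrence: S(n,k) = k·S(n-1,k) + S(n-1,k-1)
S(11,5) = 5·S(10,5) + S(10,4)
         = 5·42525 + 34105
         = 212625 + 34105
         = 246,730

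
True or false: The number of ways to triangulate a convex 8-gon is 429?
Triangulations of a convex 8-gon are counted by the Catalan number C_6: C_6 = C(12,6)/(6+1) = 924/7 = 132.
Final answer: False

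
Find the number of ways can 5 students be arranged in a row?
120

Explanation: Arrangements of 5 distinct objects: 5! = 120.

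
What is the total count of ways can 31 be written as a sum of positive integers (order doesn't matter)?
Pentagonal recurrence p(n) = p(n−1) + p(n−2) − p(n−5) − p(n−7) + …: p(31) = p(30) + p(29) − p(26) − p(24) + p(19) + p(16) − p(9) − p(5) = 5,604 + 4,565 − 2,436 − 1,575 + 490 + 231 − 30 − 7 = 6,842.
Final answer: 6,842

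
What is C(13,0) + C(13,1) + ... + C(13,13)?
8,192

Solution: Sum of binomial coefficients = 2^13 = 8,192.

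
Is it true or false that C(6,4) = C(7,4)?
False

Explanation: LHS = C(6,4) = 15; RHS = C(7,4) = 35. 15 ≠ 35, so the statement does not hold.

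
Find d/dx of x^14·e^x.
Product rule: d/dx[x^14]·e^x + x^14·d/dx[e^x] = 14x^{13}e^x + x^14e^x.

Answer: (14x^13 + x^14)e^x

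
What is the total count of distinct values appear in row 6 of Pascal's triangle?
4
Row 6 has entries C(6,0)..C(6,6); by symmetry C(6,k)=C(6,6-k), giving 4 distinct values.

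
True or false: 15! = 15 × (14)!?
True
By definition n! = n × (n-1)!, so 15! = 15 × 14!.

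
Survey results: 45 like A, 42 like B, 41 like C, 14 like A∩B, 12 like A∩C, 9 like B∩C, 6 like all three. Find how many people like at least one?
99

Reasoning: |A∪B∪C| = 45+42+41-14-12-9+6 = 99.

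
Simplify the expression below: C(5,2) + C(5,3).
20

Solution: By Pascal's identity: C(6,3) = 20.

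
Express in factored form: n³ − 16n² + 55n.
n(n − 5)(n − 11)

Solution: n³ − 16n² + 55n = n(n² − 16n + 55) = n(n − 5)(n − 11).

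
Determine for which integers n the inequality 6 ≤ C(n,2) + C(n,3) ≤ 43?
4, 5, 6
C(3,2)+C(3,3)=4; C(4,2)+C(4,3)=10; C(5,2)+C(5,3)=20; C(6,2)+C(6,3)=35; C(7,2)+C(7,3)=56. So valid n = 4, 5, 6.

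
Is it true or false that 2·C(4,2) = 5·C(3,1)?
False

Working:
Absorption identity k·C(n,k) = n·C(n-1,k-1). LHS = 2·6 = 12; RHS = 5·3 = 15.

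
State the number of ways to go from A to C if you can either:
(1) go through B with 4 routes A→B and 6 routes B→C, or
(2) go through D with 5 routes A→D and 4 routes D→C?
44

Route via B: 4×6=24. Route via D: 5×4=20. Total: 44.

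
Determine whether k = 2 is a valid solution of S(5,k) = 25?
No

S(5,2) = 2·S(4,2) + S(4,1) = 2·7 + 1 = 15, which does not equal 25.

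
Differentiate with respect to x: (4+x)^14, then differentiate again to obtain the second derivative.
182(4+x)^12

Working:
First derivative: 14(4+x)^{13}. Second derivative: 14·13·(4+x)^{12} = 182(4+x)^{12}.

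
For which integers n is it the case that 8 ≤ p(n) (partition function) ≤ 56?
6, 7, 8, 9, 10, 11

Explanation: Tabulating p(n) via p(n) = p(n−1) + p(n−2) − p(n−5) − p(n−7) + …: p(5)=7; p(6)=11; p(7)=15; p(8)=22; p(9)=30; p(10)=42; p(11)=56; p(12)=77. So valid n = 6, 7, 8, 9, 10, 11.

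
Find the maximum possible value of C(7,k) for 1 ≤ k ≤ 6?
35

Reasoning: C(7,k) is maximised at the centre of the row: C(7,3) = 35.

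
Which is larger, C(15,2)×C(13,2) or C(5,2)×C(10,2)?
C(15,2)×C(13,2)

C(15,2)×C(13,2)=8,190, C(5,2)×C(10,2)=450.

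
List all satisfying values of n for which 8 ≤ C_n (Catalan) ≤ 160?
4, 5, 6

Reasoning: C_3=5; C_4=14; C_5=42; C_6=132; C_7=429. So valid n = 4, 5, 6.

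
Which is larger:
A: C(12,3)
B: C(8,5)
A

Working:
A=C(12,3)=220, B=C(8,5)=56.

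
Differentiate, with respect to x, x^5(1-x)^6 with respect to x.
Product rule: 5x^{4}(1-x)^{6} + x^5·(-6)(1-x)^{5}.

Answer: 5x^4(1-x)^6 - 6x^5(1-x)^5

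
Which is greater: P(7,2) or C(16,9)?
P(7,2)=42, C(16,9)=11,440.

Answer: C(16,9)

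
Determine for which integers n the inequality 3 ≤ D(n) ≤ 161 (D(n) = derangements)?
Using D(n) = (n−1)[D(n−1) + D(n−2)] with D(1)=0, D(2)=1: D(3)=2; D(4)=9; D(5)=44; D(6)=265. So valid n = 4, 5.

Answer: 4, 5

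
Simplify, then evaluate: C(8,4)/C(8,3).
5/4

Solution: C(n,k+1)/C(n,k) = (n−k)/(k+1). Here (8−3)/(3+1) = 5/4 = 5/4.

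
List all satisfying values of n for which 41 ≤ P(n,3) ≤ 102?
5

Working:
P(4,3)=24; P(5,3)=60; P(6,3)=120. So valid n = 5.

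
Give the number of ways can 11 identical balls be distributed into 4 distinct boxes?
364

Reasoning: C(11+4-1, 4-1) = C(14, 3) = 364.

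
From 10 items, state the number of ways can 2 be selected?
C(10,2) = 10! / (2! × (10-2)!)
         = 10! / (2! × 8!)
         = 45
Final answer: 45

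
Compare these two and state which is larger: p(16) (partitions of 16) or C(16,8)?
C(16,8)

Pentagonal recurrence p(n) = p(n−1) + p(n−2) − p(n−5) − p(n−7) + …: p(16) = p(15) + p(14) − p(11) − p(9) + p(4) + p(1) = 176 + 135 − 56 − 30 + 5 + 1 = 231; C(16,8) = 12,870.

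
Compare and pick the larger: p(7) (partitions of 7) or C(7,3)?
Pentagonal recurrence p(n) = p(n−1) + p(n−2) − p(n−5) − p(n−7) + …: p(7) = p(6) + p(5) − p(2) − p(0) = 11 + 7 − 2 − 1 = 15; C(7,3) = 35.
Final answer: C(7,3)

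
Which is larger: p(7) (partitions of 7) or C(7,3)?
C(7,3)
Pentagonal recurrence p(n) = p(n−1) + p(n−2) − p(n−5) − p(n−7) + …: p(7) = p(6) + p(5) − p(2) − p(0) = 11 + 7 − 2 − 1 = 15; C(7,3) = 35.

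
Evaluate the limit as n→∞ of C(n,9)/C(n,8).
∞

Reasoning: C(n,9)/C(n,8) = (n-8)/9 → ∞ as n → ∞.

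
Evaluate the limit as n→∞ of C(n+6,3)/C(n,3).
1

Working:
Both numerator and denominator grow as n^3/3! for large n, so the ratio → 1.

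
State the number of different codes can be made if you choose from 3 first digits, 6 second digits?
18

By the multiplication principle: 3 × 6 = 18.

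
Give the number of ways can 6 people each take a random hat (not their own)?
265

Working:
Using D(n) = (n-1)[D(n-1) + D(n-2)]:
D(6) = (6-1) × [D(5) + D(4)]
      = 5 × [44 + 9]
      = 5 × 53
      = 265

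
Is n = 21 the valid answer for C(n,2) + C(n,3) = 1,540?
C(21,2) + C(21,3) = 210 + 1,330 = 1,540, which equals 1,540.
Final answer: Yes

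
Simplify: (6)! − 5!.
600

Reasoning: (6)! − 5! = (6)·5! − 5! = (6−1)·5! = 5·5! = 600.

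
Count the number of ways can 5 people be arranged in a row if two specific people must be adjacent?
48

Working:
Treat pair as unit: (5-1)! arrangements × 2 internal orders = 48.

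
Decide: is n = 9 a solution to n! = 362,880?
Yes
9! = 9·8! = 9·40,320 = 362,880, which equals 362,880.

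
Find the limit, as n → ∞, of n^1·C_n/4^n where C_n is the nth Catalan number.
0

Working:
C_n ~ 4^n/(n^(3/2)√π), so n^1·C_n/4^n ~ n^(1 − 3/2)/√π → 0.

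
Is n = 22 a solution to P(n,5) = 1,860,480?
P(22,5) = 22·21·20·19·18 = 3,160,080, which does not equal 1,860,480.

Answer: No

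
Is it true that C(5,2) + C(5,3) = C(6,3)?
True

Explanation: Pascal's identity: LHS = 10 + 10 = 20; RHS = C(6,3) = 20. Both sides agree, so the statement holds.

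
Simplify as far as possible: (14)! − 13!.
80,951,270,400

Working:
(14)! − 13! = (14)·13! − 13! = (14−1)·13! = 13·13! = 80,951,270,400.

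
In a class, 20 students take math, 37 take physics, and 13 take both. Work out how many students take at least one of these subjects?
44

|A∪B| = |A|+|B|-|A∩B| = 20+37-13 = 44.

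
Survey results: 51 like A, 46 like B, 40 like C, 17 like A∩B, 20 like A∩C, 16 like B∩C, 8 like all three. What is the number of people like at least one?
92

Explanation: |A∪B∪C| = 51+46+40-17-20-16+8 = 92.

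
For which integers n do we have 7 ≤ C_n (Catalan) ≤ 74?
4, 5

Solution: C_3=5; C_4=14; C_5=42; C_6=132. So valid n = 4, 5.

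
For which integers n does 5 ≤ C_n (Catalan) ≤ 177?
3, 4, 5, 6

C_2=2; C_3=5; C_4=14; C_5=42; C_6=132; C_7=429. So valid n = 3, 4, 5, 6.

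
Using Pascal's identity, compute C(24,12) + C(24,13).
C(24,12) + C(24,13) = C(25,13) = 5,200,300.

Answer: 5,200,300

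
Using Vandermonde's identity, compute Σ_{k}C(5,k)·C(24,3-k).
3,654

Working:
= C(5+24,3) = C(29,3) = 3,654.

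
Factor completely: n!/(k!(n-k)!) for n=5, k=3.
C(5,3) = 10

This is the binomial coefficient C(5,3) = 10.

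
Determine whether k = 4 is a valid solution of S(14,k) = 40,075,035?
No
S(14,4) = 4·S(13,4) + S(13,3) = 4·2,532,530 + 261,625 = 10,391,745, which does not equal 40,075,035.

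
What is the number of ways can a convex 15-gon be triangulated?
742,900

Solution: Using the Catalan number formula: C_n = C(2n, n) / (n+1)
C_13 = C(26, 13) / (13+1)
     = 10400600 / 14
     = 742,900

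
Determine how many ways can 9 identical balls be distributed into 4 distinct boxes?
220

Reasoning: C(9+4-1, 4-1) = C(12, 3) = 220.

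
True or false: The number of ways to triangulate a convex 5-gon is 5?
True
Triangulations of a convex 5-gon are counted by the Catalan number C_3: C_3 = C(6,3)/(3+1) = 20/4 = 5.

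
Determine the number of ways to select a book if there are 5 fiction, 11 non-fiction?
16
By the addition principle: 5 + 11 = 16.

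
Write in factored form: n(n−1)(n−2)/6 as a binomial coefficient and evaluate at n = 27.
C(n,3); C(27,3) = 2,925

n(n−1)(n−2)/6 = n!/(3!(n−3)!) = C(n,3). At n = 27: C(27,3) = 2,925.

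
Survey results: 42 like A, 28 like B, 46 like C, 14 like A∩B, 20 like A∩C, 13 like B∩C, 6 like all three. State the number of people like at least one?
75
|A∪B∪C| = 42+28+46-14-20-13+6 = 75.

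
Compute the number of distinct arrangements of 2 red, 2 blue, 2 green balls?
90

Explanation: Multinomial: 6!/(2! × 2! × 2!) = 90.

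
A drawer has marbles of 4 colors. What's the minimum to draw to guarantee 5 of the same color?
17

Reasoning: Worst case: 4 of each = 16. One more: 17.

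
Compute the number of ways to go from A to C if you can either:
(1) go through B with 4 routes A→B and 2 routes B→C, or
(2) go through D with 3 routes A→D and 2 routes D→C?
Route via B: 4×2=8. Route via D: 3×2=6. Total: 14.
Final answer: 14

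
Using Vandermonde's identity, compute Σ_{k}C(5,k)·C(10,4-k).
= C(5+10,4) = C(15,4) = 1,365.
Final answer: 1,365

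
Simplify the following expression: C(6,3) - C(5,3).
10

Reasoning: C(6,3) - C(5,3) = C(5,2) = 10.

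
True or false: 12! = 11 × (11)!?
False

Explanation: 12! = 12 × 11! = 479,001,600, but 11 × 11! = 439,084,800.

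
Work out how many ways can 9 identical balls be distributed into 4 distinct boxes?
220

C(9+4-1, 4-1) = C(12, 3) = 220.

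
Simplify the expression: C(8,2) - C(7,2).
7

Explanation: C(8,2) - C(7,2) = C(7,1) = 7.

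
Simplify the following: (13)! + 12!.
6,706,022,400

Reasoning: (13)! + 12! = (13)·12! + 12! = (13+1)·12! = 14·12! = 6,706,022,400.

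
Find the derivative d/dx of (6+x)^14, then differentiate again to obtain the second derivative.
182(6+x)^12

First derivative: 14(6+x)^{13}. Second derivative: 14·13·(6+x)^{12} = 182(6+x)^{12}.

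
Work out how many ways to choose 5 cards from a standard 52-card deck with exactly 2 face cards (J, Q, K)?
652,080

Explanation: 12 face cards and 40 non-face cards: C(12,2) × C(40,3) = 66 × 9,880 = 652,080.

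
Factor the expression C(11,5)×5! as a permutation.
P(11,5)

Reasoning: C(11,5)×5! = [11!/(5!(6)!)]×5! = 11!/(6)! = P(11,5) = 55,440.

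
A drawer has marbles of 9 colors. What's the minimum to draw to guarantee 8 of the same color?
64
Worst case: 7 of each = 63. One more: 64.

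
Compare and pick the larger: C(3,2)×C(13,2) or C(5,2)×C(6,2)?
C(3,2)×C(13,2)
C(3,2)×C(13,2)=234, C(5,2)×C(6,2)=150.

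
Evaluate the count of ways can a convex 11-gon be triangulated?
4,862

Using the Catalan number formula: C_n = C(2n, n) / (n+1)
C_9 = C(18, 9) / (9+1)
     = 48620 / 10
     = 4,862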